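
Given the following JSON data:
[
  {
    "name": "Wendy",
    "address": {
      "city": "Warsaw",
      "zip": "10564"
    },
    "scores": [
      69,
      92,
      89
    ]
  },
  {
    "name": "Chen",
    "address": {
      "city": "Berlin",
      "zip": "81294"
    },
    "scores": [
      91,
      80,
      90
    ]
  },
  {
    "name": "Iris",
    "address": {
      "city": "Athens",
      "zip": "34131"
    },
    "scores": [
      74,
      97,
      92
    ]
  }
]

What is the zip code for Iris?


Path: records[2].address.zip
Value: 34131

ANSWER: 34131


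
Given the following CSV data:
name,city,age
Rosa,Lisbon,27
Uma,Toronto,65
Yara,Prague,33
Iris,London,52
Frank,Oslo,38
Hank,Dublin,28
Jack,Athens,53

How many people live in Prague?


Scanning city column for 'Prague':
  Row 3: Yara -> MATCH
Total matches: 1

ANSWER: 1


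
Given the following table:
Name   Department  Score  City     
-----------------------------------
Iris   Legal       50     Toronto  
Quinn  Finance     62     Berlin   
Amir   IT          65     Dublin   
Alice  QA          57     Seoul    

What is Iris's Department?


Row 1: Iris
Department = Legal

ANSWER: Legal


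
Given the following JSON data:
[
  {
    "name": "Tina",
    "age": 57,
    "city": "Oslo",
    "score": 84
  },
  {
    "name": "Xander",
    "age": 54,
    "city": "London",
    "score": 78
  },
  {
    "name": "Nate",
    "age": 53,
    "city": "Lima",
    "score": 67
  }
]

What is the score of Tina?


Looking up record where name = Tina
Record index: 0
Field 'score' = 84

ANSWER: 84


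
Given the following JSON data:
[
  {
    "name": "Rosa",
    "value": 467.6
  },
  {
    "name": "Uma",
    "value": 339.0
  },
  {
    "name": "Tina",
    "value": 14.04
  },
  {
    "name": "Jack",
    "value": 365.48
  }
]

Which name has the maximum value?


Comparing values:
  Rosa: 467.6
  Uma: 339.0
  Tina: 14.04
  Jack: 365.48
Maximum: Rosa (467.6)

ANSWER: Rosa


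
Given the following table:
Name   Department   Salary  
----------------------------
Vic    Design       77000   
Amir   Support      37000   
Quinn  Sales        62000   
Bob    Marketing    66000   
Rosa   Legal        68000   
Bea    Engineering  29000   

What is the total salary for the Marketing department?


Marketing department members:
  Bob: 66000
Total = 66000 = 66000

ANSWER: 66000


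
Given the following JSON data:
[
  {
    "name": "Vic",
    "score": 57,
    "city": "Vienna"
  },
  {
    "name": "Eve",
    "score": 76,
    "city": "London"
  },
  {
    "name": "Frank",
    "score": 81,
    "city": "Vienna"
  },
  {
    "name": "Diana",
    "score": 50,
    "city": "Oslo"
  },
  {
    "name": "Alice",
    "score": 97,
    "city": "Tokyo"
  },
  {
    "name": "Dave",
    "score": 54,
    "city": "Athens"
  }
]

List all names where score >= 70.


Filtering records where score >= 70:
  Vic (score=57) -> no
  Eve (score=76) -> YES
  Frank (score=81) -> YES
  Diana (score=50) -> no
  Alice (score=97) -> YES
  Dave (score=54) -> no


ANSWER: Eve, Frank, Alice


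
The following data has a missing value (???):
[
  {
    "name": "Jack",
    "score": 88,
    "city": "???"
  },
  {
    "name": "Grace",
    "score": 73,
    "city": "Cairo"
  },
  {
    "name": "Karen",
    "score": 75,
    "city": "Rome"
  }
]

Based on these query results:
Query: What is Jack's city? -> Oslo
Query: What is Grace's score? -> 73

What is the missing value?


The missing value is Jack's city
From query: Jack's city = Oslo

ANSWER: Oslo


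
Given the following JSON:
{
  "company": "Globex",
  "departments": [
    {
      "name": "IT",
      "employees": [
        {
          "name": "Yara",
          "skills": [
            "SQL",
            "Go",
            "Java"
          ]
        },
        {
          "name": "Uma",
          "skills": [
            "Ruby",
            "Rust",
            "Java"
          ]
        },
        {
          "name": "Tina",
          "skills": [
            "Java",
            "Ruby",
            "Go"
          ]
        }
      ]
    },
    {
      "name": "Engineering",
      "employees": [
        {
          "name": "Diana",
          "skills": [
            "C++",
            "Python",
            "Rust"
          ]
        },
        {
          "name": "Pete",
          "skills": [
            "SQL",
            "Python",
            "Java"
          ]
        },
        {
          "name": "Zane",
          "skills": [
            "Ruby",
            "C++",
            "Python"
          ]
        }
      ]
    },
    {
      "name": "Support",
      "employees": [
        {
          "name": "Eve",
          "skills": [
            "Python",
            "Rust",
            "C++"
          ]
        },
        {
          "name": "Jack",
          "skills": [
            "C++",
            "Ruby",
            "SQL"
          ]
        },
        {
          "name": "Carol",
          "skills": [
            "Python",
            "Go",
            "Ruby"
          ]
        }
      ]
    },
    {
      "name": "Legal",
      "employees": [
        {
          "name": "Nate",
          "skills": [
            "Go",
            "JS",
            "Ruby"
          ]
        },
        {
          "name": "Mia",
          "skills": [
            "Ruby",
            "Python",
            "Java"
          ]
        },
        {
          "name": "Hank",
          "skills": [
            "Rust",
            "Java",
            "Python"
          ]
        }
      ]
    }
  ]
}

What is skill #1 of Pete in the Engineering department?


Path: departments[1].employees[1].skills[0]
Value: SQL

ANSWER: SQL


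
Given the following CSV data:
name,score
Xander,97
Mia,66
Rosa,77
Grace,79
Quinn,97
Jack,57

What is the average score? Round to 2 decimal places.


Scores: 97, 66, 77, 79, 97, 57
Sum = 473
Count = 6
Average = 473 / 6 = 78.83

ANSWER: 78.83


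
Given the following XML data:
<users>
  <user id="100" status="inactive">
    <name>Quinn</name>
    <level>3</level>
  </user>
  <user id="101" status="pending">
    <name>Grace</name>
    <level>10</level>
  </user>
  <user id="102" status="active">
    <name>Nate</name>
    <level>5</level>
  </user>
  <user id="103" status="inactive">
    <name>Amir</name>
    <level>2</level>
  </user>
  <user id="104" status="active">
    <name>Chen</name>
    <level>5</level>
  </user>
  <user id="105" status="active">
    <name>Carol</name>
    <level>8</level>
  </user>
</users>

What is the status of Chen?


Finding user with name = Chen
user id="104" status="active"

ANSWER: active


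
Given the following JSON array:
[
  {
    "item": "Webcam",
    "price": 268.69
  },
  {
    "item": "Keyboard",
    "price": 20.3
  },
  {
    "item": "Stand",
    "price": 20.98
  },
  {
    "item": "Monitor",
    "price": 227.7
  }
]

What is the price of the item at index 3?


Array index 3 -> Monitor
price = 227.7

ANSWER: 227.7


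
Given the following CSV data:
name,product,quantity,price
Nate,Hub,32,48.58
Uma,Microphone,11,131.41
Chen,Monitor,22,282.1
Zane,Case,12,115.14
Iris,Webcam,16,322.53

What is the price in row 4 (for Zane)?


Row 4: Zane
Column 'price' = 115.14

ANSWER: 115.14


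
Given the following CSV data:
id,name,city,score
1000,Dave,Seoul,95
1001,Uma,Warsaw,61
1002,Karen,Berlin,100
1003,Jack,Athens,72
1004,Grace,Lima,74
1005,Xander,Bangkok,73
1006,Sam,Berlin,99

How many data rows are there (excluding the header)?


Counting rows (excluding header):
Header: id,name,city,score
Data rows: 7

ANSWER: 7


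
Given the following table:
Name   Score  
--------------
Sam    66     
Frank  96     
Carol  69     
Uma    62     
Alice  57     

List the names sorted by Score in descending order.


Sorting by Score (descending):
  Frank: 96
  Carol: 69
  Sam: 66
  Uma: 62
  Alice: 57


ANSWER: Frank, Carol, Sam, Uma, Alice


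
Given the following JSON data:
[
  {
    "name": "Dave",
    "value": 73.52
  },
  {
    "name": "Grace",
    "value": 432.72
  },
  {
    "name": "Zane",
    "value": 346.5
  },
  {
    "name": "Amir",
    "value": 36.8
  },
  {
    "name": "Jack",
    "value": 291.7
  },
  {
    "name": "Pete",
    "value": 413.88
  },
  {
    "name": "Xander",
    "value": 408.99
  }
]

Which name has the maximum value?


Comparing values:
  Dave: 73.52
  Grace: 432.72
  Zane: 346.5
  Amir: 36.8
  Jack: 291.7
  Pete: 413.88
  Xander: 408.99
Maximum: Grace (432.72)

ANSWER: Grace


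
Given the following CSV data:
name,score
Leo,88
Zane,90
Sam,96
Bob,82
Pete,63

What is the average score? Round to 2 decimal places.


Scores: 88, 90, 96, 82, 63
Sum = 419
Count = 5
Average = 419 / 5 = 83.80

ANSWER: 83.80


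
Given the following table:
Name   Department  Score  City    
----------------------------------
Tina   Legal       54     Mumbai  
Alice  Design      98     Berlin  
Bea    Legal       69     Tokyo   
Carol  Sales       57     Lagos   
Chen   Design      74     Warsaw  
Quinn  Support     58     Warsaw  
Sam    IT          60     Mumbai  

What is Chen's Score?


Row 5: Chen
Score = 74

ANSWER: 74


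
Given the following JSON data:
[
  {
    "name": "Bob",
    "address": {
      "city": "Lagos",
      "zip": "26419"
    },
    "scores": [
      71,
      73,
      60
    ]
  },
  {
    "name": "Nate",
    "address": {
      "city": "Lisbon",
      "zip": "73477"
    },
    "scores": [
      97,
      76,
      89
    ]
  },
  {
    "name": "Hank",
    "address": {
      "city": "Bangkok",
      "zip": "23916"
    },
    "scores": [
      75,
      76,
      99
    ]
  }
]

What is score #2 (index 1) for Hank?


Path: records[2].scores[1]
Value: 76

ANSWER: 76


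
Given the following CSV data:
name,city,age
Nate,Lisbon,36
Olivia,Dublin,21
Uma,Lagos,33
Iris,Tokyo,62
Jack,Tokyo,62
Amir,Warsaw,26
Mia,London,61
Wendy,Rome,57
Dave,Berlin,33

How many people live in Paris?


Scanning city column for 'Paris':
Total matches: 0

ANSWER: 0


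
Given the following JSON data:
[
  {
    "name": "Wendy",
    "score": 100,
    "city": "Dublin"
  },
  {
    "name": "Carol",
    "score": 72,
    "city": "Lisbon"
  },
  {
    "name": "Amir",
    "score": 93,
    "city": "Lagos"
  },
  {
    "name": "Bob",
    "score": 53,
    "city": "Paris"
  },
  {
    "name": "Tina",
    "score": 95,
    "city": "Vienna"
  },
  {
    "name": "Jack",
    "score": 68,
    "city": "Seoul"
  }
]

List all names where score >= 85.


Filtering records where score >= 85:
  Wendy (score=100) -> YES
  Carol (score=72) -> no
  Amir (score=93) -> YES
  Bob (score=53) -> no
  Tina (score=95) -> YES
  Jack (score=68) -> no


ANSWER: Wendy, Amir, Tina


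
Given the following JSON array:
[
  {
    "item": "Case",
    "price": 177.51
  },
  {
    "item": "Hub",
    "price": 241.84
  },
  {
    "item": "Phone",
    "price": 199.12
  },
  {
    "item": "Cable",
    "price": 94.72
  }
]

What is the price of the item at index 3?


Array index 3 -> Cable
price = 94.72

ANSWER: 94.72


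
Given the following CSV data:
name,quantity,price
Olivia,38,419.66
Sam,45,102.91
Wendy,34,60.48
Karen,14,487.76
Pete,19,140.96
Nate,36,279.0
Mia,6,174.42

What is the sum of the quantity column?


Values in 'quantity' column:
  Row 1: 38
  Row 2: 45
  Row 3: 34
  Row 4: 14
  Row 5: 19
  Row 6: 36
  Row 7: 6
Sum = 38 + 45 + 34 + 14 + 19 + 36 + 6 = 192

ANSWER: 192


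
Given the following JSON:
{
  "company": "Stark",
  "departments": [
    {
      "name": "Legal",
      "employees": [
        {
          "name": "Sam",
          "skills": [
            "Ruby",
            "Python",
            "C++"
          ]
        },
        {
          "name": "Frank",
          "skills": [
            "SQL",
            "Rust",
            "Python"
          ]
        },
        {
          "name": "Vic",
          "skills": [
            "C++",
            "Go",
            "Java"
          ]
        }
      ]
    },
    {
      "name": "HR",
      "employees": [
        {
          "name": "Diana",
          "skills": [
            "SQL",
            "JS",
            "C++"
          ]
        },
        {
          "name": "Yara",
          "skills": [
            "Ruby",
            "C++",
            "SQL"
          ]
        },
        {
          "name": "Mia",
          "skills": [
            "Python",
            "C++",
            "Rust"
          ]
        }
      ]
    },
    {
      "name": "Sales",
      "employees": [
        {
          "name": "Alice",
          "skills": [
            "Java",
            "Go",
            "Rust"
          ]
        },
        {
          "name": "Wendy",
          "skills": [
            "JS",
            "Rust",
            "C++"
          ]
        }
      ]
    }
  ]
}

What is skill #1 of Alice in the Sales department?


Path: departments[2].employees[0].skills[0]
Value: Java

ANSWER: Java


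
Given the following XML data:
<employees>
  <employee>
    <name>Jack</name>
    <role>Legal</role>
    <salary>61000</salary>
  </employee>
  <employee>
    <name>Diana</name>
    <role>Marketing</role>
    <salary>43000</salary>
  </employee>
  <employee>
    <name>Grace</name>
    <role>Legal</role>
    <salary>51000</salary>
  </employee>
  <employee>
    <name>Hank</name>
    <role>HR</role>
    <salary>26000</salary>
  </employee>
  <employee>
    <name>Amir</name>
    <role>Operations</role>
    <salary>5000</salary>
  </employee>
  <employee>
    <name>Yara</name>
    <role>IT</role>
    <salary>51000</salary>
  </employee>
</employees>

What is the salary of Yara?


Searching for <employee> with <name>Yara</name>
Found at position 6
<salary>51000</salary>

ANSWER: 51000


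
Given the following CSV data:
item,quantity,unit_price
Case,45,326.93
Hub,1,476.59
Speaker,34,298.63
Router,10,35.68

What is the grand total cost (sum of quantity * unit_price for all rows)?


Computing row totals:
  Case: 45 * 326.93 = 14711.85
  Hub: 1 * 476.59 = 476.59
  Speaker: 34 * 298.63 = 10153.42
  Router: 10 * 35.68 = 356.8
Grand total = 14711.85 + 476.59 + 10153.42 + 356.8 = 25698.66

ANSWER: 25698.66


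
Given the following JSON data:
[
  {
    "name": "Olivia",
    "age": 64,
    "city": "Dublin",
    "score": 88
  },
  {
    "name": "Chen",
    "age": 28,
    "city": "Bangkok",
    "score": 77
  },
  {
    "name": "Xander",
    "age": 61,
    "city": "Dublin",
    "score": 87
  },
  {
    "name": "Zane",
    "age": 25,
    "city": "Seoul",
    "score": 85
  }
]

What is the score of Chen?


Looking up record where name = Chen
Record index: 1
Field 'score' = 77

ANSWER: 77


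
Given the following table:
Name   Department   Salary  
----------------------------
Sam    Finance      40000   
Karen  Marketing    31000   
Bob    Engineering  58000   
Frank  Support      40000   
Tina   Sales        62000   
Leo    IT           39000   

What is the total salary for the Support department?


Support department members:
  Frank: 40000
Total = 40000 = 40000

ANSWER: 40000


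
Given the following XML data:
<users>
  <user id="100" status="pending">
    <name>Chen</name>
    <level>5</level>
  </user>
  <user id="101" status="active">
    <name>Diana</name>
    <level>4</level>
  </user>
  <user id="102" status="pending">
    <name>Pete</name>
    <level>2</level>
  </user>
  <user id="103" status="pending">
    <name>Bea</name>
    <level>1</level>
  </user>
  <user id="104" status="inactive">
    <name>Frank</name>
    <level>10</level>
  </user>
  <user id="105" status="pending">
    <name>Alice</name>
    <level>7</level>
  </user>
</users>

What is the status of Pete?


Finding user with name = Pete
user id="102" status="pending"

ANSWER: pending


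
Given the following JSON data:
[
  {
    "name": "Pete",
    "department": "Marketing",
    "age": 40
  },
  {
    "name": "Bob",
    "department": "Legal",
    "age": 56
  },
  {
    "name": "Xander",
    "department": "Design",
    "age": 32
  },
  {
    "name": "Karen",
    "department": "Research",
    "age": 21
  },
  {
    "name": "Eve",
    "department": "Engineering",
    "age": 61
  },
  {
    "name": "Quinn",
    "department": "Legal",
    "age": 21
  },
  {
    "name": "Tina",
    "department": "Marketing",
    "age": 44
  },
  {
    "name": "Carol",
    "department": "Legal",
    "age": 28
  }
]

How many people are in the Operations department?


Scanning records for department = Operations
  No matches found
Count: 0

ANSWER: 0


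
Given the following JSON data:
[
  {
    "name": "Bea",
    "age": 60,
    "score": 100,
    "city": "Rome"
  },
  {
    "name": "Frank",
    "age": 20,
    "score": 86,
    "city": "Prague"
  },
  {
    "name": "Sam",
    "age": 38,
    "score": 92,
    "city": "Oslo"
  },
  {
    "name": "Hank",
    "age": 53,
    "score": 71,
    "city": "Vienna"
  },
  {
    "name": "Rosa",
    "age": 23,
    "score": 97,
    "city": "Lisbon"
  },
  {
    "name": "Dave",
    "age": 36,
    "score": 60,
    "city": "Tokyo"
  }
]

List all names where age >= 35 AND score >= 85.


Checking both conditions:
  Bea (age=60, score=100) -> YES
  Frank (age=20, score=86) -> no
  Sam (age=38, score=92) -> YES
  Hank (age=53, score=71) -> no
  Rosa (age=23, score=97) -> no
  Dave (age=36, score=60) -> no


ANSWER: Bea, Sam


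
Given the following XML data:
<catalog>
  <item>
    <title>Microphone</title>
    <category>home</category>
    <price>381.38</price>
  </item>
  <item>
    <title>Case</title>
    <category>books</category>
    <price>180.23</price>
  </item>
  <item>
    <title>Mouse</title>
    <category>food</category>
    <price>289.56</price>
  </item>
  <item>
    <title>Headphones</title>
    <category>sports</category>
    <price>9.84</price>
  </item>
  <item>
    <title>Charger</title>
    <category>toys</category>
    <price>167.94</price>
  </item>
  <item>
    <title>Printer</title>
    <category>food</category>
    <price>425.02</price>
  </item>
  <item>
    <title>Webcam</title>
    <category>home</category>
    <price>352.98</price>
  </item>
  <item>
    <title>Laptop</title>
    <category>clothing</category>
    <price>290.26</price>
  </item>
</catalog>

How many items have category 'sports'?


Scanning <item> elements for <category>sports</category>:
  Item 4: Headphones -> MATCH
Count: 1

ANSWER: 1


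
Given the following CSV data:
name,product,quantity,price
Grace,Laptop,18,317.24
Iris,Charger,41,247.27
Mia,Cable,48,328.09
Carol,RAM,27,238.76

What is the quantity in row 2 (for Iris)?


Row 2: Iris
Column 'quantity' = 41

ANSWER: 41


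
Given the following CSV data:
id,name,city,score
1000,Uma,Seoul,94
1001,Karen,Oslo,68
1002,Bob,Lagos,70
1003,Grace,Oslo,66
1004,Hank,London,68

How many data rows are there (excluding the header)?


Counting rows (excluding header):
Header: id,name,city,score
Data rows: 5

ANSWER: 5


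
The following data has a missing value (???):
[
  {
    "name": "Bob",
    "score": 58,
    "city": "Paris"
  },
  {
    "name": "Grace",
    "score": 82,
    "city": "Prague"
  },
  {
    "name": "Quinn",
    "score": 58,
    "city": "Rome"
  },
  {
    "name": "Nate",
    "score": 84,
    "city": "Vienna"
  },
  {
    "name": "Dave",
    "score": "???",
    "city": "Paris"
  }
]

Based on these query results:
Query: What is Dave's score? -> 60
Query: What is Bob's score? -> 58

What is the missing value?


The missing value is Dave's score
From query: Dave's score = 60

ANSWER: 60


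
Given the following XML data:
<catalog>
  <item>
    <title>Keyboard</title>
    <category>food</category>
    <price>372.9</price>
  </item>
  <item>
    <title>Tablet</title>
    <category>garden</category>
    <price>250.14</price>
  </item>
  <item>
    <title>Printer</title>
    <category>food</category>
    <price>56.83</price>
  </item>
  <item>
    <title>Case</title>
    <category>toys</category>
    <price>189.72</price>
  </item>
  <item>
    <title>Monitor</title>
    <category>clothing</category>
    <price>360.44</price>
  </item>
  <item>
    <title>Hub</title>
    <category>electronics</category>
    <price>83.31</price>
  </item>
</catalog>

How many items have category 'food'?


Scanning <item> elements for <category>food</category>:
  Item 1: Keyboard -> MATCH
  Item 3: Printer -> MATCH
Count: 2

ANSWER: 2


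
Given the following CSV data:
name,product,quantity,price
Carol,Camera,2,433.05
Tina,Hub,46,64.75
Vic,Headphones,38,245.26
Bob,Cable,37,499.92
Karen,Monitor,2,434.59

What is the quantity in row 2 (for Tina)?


Row 2: Tina
Column 'quantity' = 46

ANSWER: 46


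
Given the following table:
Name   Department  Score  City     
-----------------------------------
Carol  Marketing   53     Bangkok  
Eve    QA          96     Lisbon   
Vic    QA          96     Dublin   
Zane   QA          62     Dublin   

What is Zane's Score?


Row 4: Zane
Score = 62

ANSWER: 62


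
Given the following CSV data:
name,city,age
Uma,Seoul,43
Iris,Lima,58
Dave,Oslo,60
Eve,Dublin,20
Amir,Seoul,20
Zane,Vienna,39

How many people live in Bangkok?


Scanning city column for 'Bangkok':
Total matches: 0

ANSWER: 0


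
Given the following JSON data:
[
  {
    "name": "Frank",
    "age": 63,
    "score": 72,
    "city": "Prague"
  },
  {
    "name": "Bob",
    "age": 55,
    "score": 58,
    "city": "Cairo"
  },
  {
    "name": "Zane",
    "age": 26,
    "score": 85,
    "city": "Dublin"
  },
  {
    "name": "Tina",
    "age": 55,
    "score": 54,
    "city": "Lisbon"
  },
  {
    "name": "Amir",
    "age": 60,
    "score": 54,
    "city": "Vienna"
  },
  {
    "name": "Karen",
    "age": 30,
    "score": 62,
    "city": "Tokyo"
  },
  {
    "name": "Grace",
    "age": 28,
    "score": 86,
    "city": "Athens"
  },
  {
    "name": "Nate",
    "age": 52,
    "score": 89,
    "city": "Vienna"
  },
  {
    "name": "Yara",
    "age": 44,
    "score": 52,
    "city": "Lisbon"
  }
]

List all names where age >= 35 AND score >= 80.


Checking both conditions:
  Frank (age=63, score=72) -> no
  Bob (age=55, score=58) -> no
  Zane (age=26, score=85) -> no
  Tina (age=55, score=54) -> no
  Amir (age=60, score=54) -> no
  Karen (age=30, score=62) -> no
  Grace (age=28, score=86) -> no
  Nate (age=52, score=89) -> YES
  Yara (age=44, score=52) -> no


ANSWER: Nate


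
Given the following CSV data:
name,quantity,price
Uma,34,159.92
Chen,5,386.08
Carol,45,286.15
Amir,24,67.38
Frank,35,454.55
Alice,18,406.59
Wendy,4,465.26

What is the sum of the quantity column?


Values in 'quantity' column:
  Row 1: 34
  Row 2: 5
  Row 3: 45
  Row 4: 24
  Row 5: 35
  Row 6: 18
  Row 7: 4
Sum = 34 + 5 + 45 + 24 + 35 + 18 + 4 = 165

ANSWER: 165


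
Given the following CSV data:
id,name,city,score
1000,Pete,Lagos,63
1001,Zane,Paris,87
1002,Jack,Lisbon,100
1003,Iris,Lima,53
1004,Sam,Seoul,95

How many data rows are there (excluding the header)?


Counting rows (excluding header):
Header: id,name,city,score
Data rows: 5

ANSWER: 5


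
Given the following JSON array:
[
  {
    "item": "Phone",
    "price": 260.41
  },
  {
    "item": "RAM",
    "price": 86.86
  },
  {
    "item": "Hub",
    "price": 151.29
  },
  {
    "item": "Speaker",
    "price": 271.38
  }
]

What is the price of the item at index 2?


Array index 2 -> Hub
price = 151.29

ANSWER: 151.29


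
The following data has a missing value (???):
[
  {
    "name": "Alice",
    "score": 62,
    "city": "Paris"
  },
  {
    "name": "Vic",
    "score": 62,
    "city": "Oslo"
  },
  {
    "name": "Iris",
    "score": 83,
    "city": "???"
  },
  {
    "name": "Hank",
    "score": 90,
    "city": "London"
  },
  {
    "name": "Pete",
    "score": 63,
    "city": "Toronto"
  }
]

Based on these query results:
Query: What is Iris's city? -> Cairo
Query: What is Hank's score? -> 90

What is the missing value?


The missing value is Iris's city
From query: Iris's city = Cairo

ANSWER: Cairo


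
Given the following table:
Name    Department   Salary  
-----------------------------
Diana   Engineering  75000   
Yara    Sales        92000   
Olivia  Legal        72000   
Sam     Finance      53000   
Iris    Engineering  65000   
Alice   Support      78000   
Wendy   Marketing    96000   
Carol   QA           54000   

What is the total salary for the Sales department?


Sales department members:
  Yara: 92000
Total = 92000 = 92000

ANSWER: 92000


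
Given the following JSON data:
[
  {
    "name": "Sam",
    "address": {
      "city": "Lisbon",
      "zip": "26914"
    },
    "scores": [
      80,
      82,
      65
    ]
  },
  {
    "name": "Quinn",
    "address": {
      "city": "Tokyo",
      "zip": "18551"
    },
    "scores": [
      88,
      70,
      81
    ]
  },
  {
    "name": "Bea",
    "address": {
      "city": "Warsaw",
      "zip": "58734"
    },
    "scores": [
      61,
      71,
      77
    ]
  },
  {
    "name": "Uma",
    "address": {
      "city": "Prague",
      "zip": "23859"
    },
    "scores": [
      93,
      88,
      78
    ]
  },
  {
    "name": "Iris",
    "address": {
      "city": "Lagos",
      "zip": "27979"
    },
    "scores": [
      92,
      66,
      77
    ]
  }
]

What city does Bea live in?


Path: records[2].address.city
Value: Warsaw

ANSWER: Warsaw


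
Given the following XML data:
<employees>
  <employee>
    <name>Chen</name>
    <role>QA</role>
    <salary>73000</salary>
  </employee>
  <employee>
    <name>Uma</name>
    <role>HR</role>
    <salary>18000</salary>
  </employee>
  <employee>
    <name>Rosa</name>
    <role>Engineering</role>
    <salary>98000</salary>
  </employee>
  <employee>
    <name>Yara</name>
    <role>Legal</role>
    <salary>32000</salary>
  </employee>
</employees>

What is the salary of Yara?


Searching for <employee> with <name>Yara</name>
Found at position 4
<salary>32000</salary>

ANSWER: 32000


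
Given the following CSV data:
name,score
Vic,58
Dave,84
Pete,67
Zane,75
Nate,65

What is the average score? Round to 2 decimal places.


Scores: 58, 84, 67, 75, 65
Sum = 349
Count = 5
Average = 349 / 5 = 69.80

ANSWER: 69.80


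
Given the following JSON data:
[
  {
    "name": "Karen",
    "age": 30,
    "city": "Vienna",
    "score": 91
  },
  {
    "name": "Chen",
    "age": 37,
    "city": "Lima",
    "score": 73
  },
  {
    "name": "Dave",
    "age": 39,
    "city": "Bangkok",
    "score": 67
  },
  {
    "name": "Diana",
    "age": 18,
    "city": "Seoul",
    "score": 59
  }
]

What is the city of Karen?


Looking up record where name = Karen
Record index: 0
Field 'city' = Vienna

ANSWER: Vienna


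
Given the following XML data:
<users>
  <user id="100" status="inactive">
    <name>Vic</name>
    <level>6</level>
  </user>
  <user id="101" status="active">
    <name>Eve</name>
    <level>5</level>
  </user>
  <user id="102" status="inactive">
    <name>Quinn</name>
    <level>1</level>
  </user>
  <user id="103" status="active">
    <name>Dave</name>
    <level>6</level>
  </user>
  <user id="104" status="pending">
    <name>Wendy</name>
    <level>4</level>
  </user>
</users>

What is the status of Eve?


Finding user with name = Eve
user id="101" status="active"

ANSWER: active


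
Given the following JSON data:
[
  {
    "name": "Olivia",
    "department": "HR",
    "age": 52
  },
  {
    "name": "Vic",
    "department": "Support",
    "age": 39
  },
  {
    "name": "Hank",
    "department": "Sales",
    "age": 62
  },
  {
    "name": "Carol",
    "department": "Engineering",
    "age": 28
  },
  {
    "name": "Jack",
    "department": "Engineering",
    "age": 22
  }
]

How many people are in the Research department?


Scanning records for department = Research
  No matches found
Count: 0

ANSWER: 0


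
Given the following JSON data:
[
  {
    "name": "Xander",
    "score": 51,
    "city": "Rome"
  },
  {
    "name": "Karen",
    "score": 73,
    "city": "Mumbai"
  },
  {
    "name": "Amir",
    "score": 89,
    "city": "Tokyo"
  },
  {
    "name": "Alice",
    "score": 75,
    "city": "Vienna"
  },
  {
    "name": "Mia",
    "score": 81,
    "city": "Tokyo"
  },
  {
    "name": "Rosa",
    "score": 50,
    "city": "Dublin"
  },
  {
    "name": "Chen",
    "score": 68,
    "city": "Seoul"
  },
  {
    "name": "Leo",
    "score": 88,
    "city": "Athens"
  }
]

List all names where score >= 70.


Filtering records where score >= 70:
  Xander (score=51) -> no
  Karen (score=73) -> YES
  Amir (score=89) -> YES
  Alice (score=75) -> YES
  Mia (score=81) -> YES
  Rosa (score=50) -> no
  Chen (score=68) -> no
  Leo (score=88) -> YES


ANSWER: Karen, Amir, Alice, Mia, Leo


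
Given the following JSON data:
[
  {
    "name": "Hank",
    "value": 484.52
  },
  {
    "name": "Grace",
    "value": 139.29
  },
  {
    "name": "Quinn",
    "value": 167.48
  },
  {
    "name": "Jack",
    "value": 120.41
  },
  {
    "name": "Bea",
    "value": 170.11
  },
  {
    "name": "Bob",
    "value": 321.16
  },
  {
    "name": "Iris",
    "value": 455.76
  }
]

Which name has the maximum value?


Comparing values:
  Hank: 484.52
  Grace: 139.29
  Quinn: 167.48
  Jack: 120.41
  Bea: 170.11
  Bob: 321.16
  Iris: 455.76
Maximum: Hank (484.52)

ANSWER: Hank


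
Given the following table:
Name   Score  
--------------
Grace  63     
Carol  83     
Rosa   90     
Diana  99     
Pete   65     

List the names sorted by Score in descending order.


Sorting by Score (descending):
  Diana: 99
  Rosa: 90
  Carol: 83
  Pete: 65
  Grace: 63


ANSWER: Diana, Rosa, Carol, Pete, Grace


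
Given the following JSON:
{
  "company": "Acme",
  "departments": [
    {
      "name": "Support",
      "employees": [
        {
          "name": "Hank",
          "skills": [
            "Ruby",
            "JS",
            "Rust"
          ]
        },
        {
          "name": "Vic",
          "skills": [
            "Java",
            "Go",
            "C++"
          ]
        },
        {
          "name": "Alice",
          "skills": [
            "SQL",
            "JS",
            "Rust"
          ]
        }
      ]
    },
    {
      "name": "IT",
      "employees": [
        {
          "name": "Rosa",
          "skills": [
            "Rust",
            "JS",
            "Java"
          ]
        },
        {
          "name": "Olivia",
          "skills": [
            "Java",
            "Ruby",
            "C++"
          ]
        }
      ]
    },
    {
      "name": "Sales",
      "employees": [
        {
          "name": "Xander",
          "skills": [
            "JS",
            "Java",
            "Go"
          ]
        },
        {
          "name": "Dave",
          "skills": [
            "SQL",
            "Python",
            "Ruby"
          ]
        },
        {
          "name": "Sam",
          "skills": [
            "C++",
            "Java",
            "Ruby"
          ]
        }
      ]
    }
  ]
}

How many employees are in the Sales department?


Path: departments[2].employees
Count: 3

ANSWER: 3


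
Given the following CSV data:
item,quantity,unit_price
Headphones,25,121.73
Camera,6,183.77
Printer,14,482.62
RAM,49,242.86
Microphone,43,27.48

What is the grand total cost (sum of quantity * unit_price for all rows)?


Computing row totals:
  Headphones: 25 * 121.73 = 3043.25
  Camera: 6 * 183.77 = 1102.62
  Printer: 14 * 482.62 = 6756.68
  RAM: 49 * 242.86 = 11900.14
  Microphone: 43 * 27.48 = 1181.64
Grand total = 3043.25 + 1102.62 + 6756.68 + 11900.14 + 1181.64 = 23984.33

ANSWER: 23984.33


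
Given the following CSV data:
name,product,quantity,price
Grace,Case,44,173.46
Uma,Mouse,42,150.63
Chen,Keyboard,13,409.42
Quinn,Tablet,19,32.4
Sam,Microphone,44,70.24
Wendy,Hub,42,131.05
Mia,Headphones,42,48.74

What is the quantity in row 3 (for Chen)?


Row 3: Chen
Column 'quantity' = 13

ANSWER: 13


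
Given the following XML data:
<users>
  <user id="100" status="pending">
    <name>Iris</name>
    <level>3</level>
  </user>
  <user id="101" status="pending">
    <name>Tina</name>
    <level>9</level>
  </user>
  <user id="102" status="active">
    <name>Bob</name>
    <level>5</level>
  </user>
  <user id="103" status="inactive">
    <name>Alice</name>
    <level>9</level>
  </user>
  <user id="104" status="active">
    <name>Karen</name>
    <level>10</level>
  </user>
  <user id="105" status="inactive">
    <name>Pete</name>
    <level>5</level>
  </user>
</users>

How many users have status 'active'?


Counting users with status='active':
  Bob (id=102) -> MATCH
  Karen (id=104) -> MATCH
Count: 2

ANSWER: 2


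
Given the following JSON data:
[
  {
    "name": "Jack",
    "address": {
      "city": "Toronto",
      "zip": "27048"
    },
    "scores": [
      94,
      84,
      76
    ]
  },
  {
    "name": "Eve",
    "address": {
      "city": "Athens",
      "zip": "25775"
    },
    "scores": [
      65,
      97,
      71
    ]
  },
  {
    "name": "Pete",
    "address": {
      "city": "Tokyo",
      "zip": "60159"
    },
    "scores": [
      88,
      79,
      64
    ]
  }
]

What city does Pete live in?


Path: records[2].address.city
Value: Tokyo

ANSWER: Tokyo


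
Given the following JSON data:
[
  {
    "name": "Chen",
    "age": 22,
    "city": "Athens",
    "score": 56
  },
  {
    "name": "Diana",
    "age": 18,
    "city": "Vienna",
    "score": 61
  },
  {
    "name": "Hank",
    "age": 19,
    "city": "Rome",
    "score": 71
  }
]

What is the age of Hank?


Looking up record where name = Hank
Record index: 2
Field 'age' = 19

ANSWER: 19


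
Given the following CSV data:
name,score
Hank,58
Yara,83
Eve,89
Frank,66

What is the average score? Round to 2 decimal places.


Scores: 58, 83, 89, 66
Sum = 296
Count = 4
Average = 296 / 4 = 74.00

ANSWER: 74.00


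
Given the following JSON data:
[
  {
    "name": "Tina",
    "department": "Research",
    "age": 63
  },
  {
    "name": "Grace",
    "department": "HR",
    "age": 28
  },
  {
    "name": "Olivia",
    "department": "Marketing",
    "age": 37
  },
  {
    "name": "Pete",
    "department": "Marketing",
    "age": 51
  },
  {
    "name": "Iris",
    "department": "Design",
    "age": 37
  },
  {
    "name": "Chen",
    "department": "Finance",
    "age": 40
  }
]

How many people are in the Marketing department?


Scanning records for department = Marketing
  Record 2: Olivia
  Record 3: Pete
Count: 2

ANSWER: 2


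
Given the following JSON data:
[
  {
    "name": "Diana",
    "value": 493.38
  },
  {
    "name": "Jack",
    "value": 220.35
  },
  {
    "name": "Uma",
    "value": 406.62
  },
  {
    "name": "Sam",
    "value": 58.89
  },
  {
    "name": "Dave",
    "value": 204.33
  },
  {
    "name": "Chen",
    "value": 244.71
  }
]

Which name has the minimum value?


Comparing values:
  Diana: 493.38
  Jack: 220.35
  Uma: 406.62
  Sam: 58.89
  Dave: 204.33
  Chen: 244.71
Minimum: Sam (58.89)

ANSWER: Sam


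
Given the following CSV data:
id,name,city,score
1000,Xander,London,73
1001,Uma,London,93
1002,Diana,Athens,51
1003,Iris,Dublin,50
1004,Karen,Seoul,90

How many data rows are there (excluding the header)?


Counting rows (excluding header):
Header: id,name,city,score
Data rows: 5

ANSWER: 5


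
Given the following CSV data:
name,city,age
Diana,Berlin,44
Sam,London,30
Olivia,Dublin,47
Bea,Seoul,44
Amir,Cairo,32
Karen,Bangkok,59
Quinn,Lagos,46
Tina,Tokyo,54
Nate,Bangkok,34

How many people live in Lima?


Scanning city column for 'Lima':
Total matches: 0

ANSWER: 0


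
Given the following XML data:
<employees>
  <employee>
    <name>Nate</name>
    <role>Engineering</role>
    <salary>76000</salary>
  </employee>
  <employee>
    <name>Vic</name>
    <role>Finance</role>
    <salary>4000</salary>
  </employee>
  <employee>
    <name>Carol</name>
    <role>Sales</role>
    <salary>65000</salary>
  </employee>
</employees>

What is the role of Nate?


Searching for <employee> with <name>Nate</name>
Found at position 1
<role>Engineering</role>

ANSWER: Engineering


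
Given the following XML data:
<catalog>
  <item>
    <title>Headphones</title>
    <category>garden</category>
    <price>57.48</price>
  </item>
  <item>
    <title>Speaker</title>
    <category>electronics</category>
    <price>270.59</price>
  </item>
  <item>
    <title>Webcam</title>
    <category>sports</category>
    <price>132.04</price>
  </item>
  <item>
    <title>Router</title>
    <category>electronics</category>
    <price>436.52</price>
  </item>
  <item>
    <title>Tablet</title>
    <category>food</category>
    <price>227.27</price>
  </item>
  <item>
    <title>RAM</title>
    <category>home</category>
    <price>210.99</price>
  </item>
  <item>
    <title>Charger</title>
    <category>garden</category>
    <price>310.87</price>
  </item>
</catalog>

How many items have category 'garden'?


Scanning <item> elements for <category>garden</category>:
  Item 1: Headphones -> MATCH
  Item 7: Charger -> MATCH
Count: 2

ANSWER: 2


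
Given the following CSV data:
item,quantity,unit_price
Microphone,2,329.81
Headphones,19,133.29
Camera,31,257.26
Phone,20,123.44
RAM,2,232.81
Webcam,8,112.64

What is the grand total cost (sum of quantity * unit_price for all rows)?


Computing row totals:
  Microphone: 2 * 329.81 = 659.62
  Headphones: 19 * 133.29 = 2532.51
  Camera: 31 * 257.26 = 7975.06
  Phone: 20 * 123.44 = 2468.8
  RAM: 2 * 232.81 = 465.62
  Webcam: 8 * 112.64 = 901.12
Grand total = 659.62 + 2532.51 + 7975.06 + 2468.8 + 465.62 + 901.12 = 15002.73

ANSWER: 15002.73


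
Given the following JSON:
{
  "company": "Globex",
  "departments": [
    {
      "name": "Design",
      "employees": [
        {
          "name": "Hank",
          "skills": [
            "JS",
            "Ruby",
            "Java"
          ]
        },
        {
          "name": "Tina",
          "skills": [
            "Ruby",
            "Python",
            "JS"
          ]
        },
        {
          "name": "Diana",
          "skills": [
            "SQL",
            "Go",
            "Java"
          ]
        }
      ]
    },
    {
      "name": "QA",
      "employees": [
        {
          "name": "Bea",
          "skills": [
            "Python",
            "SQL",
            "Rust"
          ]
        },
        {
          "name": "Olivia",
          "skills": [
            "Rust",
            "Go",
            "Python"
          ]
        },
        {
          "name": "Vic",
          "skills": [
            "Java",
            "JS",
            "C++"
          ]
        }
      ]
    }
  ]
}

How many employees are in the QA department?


Path: departments[1].employees
Count: 3

ANSWER: 3


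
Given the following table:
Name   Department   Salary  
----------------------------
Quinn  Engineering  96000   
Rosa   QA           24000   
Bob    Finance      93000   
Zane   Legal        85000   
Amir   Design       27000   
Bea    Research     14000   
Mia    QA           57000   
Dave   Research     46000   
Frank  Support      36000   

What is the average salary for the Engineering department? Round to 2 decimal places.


Engineering department members:
  Quinn: 96000
Sum = 96000
Count = 1
Average = 96000 / 1 = 96000.00

ANSWER: 96000.00


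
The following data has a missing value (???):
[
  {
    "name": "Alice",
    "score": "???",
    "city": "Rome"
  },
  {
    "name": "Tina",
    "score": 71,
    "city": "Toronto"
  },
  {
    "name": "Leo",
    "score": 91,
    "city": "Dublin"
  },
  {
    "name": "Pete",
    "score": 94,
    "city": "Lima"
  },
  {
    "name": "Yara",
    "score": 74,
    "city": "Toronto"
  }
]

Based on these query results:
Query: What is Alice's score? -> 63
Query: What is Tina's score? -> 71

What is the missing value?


The missing value is Alice's score
From query: Alice's score = 63

ANSWER: 63


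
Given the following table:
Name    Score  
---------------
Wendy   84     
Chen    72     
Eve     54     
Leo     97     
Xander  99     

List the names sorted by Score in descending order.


Sorting by Score (descending):
  Xander: 99
  Leo: 97
  Wendy: 84
  Chen: 72
  Eve: 54


ANSWER: Xander, Leo, Wendy, Chen, Eve


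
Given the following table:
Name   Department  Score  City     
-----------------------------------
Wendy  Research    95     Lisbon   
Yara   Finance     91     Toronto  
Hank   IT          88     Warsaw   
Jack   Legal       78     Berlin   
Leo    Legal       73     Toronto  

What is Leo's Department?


Row 5: Leo
Department = Legal

ANSWER: Legal
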